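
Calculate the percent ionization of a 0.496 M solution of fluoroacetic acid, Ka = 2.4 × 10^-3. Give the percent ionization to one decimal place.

FCH2COOH ⇌ FCH2COO- + H+; let x = [H+] at equilibrium.
Ka = x²/(C₀ − x); solving the quadratic gives x = 3.33 × 10^-2 M.
Fraction ionized = 3.33 × 10^-2 / 0.496 = 0.0671 → 6.7%

6.7%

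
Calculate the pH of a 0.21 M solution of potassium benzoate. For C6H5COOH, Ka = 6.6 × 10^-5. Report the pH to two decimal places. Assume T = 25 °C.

pH = 8.75

C6H5COO- is the conjugate base of the weak acid C6H5COOH.
Kb = Kw/Ka = 1.0×10^-14 / 6.6 × 10^-5 = 1.52 × 10^-10
Let x = [OH-] at equilibrium. Kb = x²/(0.21 − x).
Assume x ≪ 0.21: x ≈ √(1.52 × 10^-10 × 0.21) = 5.65 × 10^-6 M
Check: 0.0027% ionized — well under 5%, approximation valid.
pOH = −log(5.65 × 10^-6) = 5.25; pH = 14.00 − 5.25 = 8.75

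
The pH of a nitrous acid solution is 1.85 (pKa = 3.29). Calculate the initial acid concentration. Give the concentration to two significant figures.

[H+] = 10^(-1.85) = 1.41 × 10^-2 M = x
Ka = 10^(−3.29) = 5.13 × 10^-4
Ka = x²/(C₀ − x) ⇒ C₀ = x + x²/Ka
C₀ = 1.41 × 10^-2 + (1.41 × 10^-2)²/(5.13 × 10^-4) = 4.02 × 10^-1 M

C₀ = 4.0 × 10^-1 M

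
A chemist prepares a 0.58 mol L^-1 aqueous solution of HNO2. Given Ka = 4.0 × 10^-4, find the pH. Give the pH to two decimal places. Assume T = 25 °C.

HNO2 ⇌ NO2- + H+
From the ICE table, Ka = x²/(0.58 − x) = 4.0 × 10^-4.
Neglecting x in the denominator: x = √(4.0 × 10^-4 × 0.58) = 1.52 × 10^-2 M
pH = −log[H+] = −log(1.52 × 10^-2) = 1.82

pH = 1.82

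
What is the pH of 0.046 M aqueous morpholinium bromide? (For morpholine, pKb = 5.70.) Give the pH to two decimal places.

C4H8ONH2+ is the conjugate acid of the weak base C4H8ONH.
Kb = 10^(−5.70) = 2.00 × 10^-6
Ka = Kw/Kb = 1.0×10^-14 / 2.00 × 10^-6 = 5.00 × 10^-9
Let x = [H+] at equilibrium. Ka = x²/(0.046 − x).
Since Ka ≪ C₀, x ≈ √(Ka·C₀) = 1.52 × 10^-5 M.
(x/C₀ = 0.033% < 5%, so the approximation holds.)
pH = −log[H+] = −log(1.52 × 10^-5) = 4.82

pH = 4.82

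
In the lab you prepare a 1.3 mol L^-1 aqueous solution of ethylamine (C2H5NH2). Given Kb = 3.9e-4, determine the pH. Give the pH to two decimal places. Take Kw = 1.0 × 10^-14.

pH = 12.35

C2H5NH2 + H2O ⇌ C2H5NH3+ + OH-
From the ICE table, Kb = [OH-]²/(1.3 − [OH-]) = 3.9 × 10^-4.
Since Kb ≪ C₀, [OH-] ≈ √(Kb·C₀) = 2.25 × 10^-2 M.
Check: 1.7% ionized — well under 5%, approximation valid.
pOH = 1.65, so pH = 14.00 − pOH = 12.35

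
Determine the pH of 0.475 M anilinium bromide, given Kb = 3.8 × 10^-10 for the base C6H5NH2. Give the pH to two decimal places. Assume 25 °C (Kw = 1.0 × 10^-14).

C6H5NH3+ is the conjugate acid of the weak base C6H5NH2.
Ka = Kw/Kb = 1.0×10^-14 / 3.8 × 10^-10 = 2.63 × 10^-5
From the ICE table, Ka = [H+]²/(0.475 − [H+]) = 2.63 × 10^-5.
Since Ka ≪ C₀, [H+] ≈ √(Ka·C₀) = 3.53 × 10^-3 M.
Check: 0.74% ionized — well under 5%, approximation valid.
pH = −log[H+] = −log(3.53 × 10^-3) = 2.45

pH = 2.45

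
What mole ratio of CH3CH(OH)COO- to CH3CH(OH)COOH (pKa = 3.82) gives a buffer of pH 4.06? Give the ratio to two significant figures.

ratio = 1.7

pH = pKa + log(r) ⇒ log(r) = 4.06 − 3.82 = +0.24
r = [CH3CH(OH)COO-]/[CH3CH(OH)COOH] = 10^(+0.24) = 1.74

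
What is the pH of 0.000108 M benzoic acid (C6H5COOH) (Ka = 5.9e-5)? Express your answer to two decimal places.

C6H5COOH ⇌ C6H5COO- + H+
Ka = x²/(0.000108 − x) = 5.9 × 10^-5
Here C₀/Ka ≈ 1.83, so the small-x approximation fails. Use the quadratic:
x = (−Ka + √(Ka² + 4·Ka·C₀))/2 = 5.56 × 10^-5 M
pH = −log(5.56 × 10^-5) = 4.25

pH = 4.25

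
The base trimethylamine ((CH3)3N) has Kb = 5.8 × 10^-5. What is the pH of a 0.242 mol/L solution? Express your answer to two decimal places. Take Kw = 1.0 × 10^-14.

(CH3)3N + H2O ⇌ (CH3)3NH+ + OH-
From the ICE table, Kb = x²/(0.242 − x) = 5.8 × 10^-5.
Since Kb ≪ C₀, x ≈ √(Kb·C₀) = 3.75 × 10^-3 M.
(x/C₀ = 1.5% < 5%, so the approximation holds.)
pOH = −log(3.75 × 10^-3) = 2.43; pH = 14.00 − 2.43 = 11.57

pH = 11.57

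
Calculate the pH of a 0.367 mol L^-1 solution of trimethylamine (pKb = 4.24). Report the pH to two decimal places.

(CH3)3N + H2O ⇌ (CH3)3NH+ + OH-
Kb = 10^(−4.24) = 5.75 × 10^-5
From the ICE table, Kb = [OH-]²/(0.367 − [OH-]) = 5.75 × 10^-5.
Neglecting [OH-] in the denominator: [OH-] = √(5.75 × 10^-5 × 0.367) = 4.59 × 10^-3 M
([OH-]/C₀ = 1.3% < 5%, so the approximation holds.)
pOH = −log(4.59 × 10^-3) = 2.34; pH = 14.00 − 2.34 = 11.66

pH = 11.66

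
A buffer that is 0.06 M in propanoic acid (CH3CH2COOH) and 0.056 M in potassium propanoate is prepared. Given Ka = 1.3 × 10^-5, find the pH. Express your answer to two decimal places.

pH = 4.86

pKa = −log(1.3 × 10^-5) = 4.886
Henderson–Hasselbalch: pH = pKa + log([CH3CH2COO-]/[CH3CH2COOH]) = 4.886 + log(0.056/0.06)
pH = 4.886 + (-0.030) = 4.86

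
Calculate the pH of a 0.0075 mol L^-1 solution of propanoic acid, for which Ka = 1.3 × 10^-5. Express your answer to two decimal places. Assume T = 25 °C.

CH3CH2COOH ⇌ CH3CH2COO- + H+
From the ICE table, Ka = [H+]²/(0.0075 − [H+]) = 1.3 × 10^-5.
Since Ka ≪ C₀, [H+] ≈ √(Ka·C₀) = 3.12 × 10^-4 M.
pH = −log(3.12 × 10^-4) = 3.51

pH = 3.51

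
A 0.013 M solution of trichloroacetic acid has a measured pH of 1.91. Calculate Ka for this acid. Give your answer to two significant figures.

Ka = 2.2 × 10^-1

[H+] = 10^(-1.91) = 1.23 × 10^-2 M
At equilibrium [HA] = 0.013 − 1.23 × 10^-2 = 7.00 × 10^-4 M
Ka = [H+][A-]/[HA] = (1.23 × 10^-2)² / 7.00 × 10^-4 = 2.2 × 10^-1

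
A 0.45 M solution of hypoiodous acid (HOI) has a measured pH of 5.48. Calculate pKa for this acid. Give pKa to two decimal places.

[H+] = 10^(-5.48) = 3.31 × 10^-6 M
At equilibrium [HA] = 0.45 − 3.31 × 10^-6 = 4.50 × 10^-1 M
Ka = [H+][A-]/[HA] = (3.31 × 10^-6)² / 4.50 × 10^-1 = 2.43 × 10^-11
pKa = -log(2.43 × 10^-11) = 10.61

pKa = 10.61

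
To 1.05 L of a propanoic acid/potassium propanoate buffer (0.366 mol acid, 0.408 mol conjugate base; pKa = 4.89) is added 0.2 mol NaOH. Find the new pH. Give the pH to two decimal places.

pH = 5.45

After neutralization: n(CH3CH2COOH) = 0.166 mol, n(CH3CH2COO-) = 0.608 mol.
pH = pKa + log(n_CH3CH2COO-/n_CH3CH2COOH) = 4.89 + log(0.608/0.166) = 4.89 + (+0.564)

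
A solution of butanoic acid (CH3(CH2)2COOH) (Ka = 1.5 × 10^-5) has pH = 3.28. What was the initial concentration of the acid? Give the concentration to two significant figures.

C₀ = 1.9 × 10^-2 M

[H+] = 10^(-3.28) = 5.25 × 10^-4 M = x
Ka = x²/(C₀ − x) ⇒ C₀ = x + x²/Ka
C₀ = 5.25 × 10^-4 + (5.25 × 10^-4)²/(1.5 × 10^-5) = 1.89 × 10^-2 M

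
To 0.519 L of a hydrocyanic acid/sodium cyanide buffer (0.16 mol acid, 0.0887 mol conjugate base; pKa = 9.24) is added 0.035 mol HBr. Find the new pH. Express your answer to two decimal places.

pH = 8.68

Added H+ converts CN- to HCN: HCN → 0.195 mol, CN- → 0.0537 mol.
pH = pKa + log([A⁻]/[HA]) = 9.24 + log(0.0537/0.195) = 9.24 -0.560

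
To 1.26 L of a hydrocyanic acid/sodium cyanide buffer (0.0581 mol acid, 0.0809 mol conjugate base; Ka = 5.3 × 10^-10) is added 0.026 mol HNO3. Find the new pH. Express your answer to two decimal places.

Added H+ converts CN- to HCN: HCN → 0.0841 mol, CN- → 0.0549 mol.
pKa = −log(5.3 × 10^-10) = 9.276
pH = pKa + log(n_CN-/n_HCN) = 9.276 + log(0.0549/0.0841) = 9.276 + (-0.185)

pH = 9.09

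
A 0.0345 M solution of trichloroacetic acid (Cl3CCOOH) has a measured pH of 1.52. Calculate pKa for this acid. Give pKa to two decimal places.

[H+] = 10^(-1.52) = 3.02 × 10^-2 M
At equilibrium [HA] = 0.0345 − 3.02 × 10^-2 = 4.30 × 10^-3 M
Ka = [H+][A-]/[HA] = (3.02 × 10^-2)² / 4.30 × 10^-3 = 2.12 × 10^-1
pKa = -log(2.12 × 10^-1) = 0.67

pKa = 0.67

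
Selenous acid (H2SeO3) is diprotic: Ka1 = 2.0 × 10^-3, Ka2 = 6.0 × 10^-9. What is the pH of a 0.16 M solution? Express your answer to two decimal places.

Ka1 ≫ Ka2, so treat the first dissociation as the only significant source of H+.
Ka1 = x²/(0.16 − x) = 2.0 × 10^-3
Solving the quadratic: x = (−Ka1 + √(Ka1² + 4·Ka1·C₀))/2 = 1.69 × 10^-2 M
pH = −log(1.69 × 10^-2) = 1.77

pH = 1.77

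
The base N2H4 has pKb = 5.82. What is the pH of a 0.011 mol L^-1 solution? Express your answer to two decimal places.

pH = 10.11

N2H4 + H2O ⇌ N2H5+ + OH-
Kb = 10^(−5.82) = 1.51 × 10^-6
Kb = [OH-]²/(0.011 − [OH-]) = 1.51 × 10^-6
Assume [OH-] ≪ 0.011: [OH-] ≈ √(1.51 × 10^-6 × 0.011) = 1.29 × 10^-4 M
pOH = 3.89, so pH = 14.00 − pOH = 10.11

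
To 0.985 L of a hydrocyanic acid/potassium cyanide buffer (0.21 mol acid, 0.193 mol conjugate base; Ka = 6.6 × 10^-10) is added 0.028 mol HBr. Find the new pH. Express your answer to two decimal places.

pH = 9.02

Added H+ converts CN- to HCN: HCN → 0.238 mol, CN- → 0.165 mol.
pKa = −log(6.6 × 10^-10) = 9.180
pH = pKa + log(n_CN-/n_HCN) = 9.180 + log(0.165/0.238) = 9.180 + (-0.159)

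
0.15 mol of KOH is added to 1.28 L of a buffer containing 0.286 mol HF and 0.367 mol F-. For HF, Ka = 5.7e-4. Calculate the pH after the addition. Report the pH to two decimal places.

After neutralization: n(HF) = 0.136 mol, n(F-) = 0.517 mol.
pKa = −log(5.7 × 10^-4) = 3.244
pH = pKa + log([A⁻]/[HA]) = 3.244 + log(0.517/0.136) = 3.244 +0.580

pH = 3.82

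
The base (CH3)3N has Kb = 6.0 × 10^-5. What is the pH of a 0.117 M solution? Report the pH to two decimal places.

(CH3)3N + H2O ⇌ (CH3)3NH+ + OH-
From the ICE table, Kb = [OH-]²/(0.117 − [OH-]) = 6.0 × 10^-5.
Neglecting [OH-] in the denominator: [OH-] = √(6.0 × 10^-5 × 0.117) = 2.65 × 10^-3 M
([OH-]/C₀ = 2.3% < 5%, so the approximation holds.)
pOH = −log(2.65 × 10^-3) = 2.58; pH = 14.00 − 2.58 = 11.42

pH = 11.42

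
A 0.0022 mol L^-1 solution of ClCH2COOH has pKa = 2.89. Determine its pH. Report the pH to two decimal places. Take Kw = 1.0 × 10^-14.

pH = 2.94

ClCH2COOH ⇌ ClCH2COO- + H+
Ka = 10^(−2.89) = 1.29 × 10^-3
Ka = x²/(0.0022 − x) = 1.29 × 10^-3
x is not negligible relative to C₀; solve x² + 0.00129·x − 2.84e-06 = 0.
x = [−0.00129 + √(0.00129² + 1.14e-05)]/2 = 1.16 × 10^-3 M
pH = −log[H+] = −log(1.16 × 10^-3) = 2.94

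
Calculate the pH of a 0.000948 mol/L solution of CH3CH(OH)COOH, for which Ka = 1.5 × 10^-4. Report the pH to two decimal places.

pH = 3.51

CH3CH(OH)COOH ⇌ CH3CH(OH)COO- + H+
Let x = [H+] at equilibrium. Ka = x²/(0.000948 − x).
The 5% rule fails; solving x² + Ka·x − Ka·C₀ = 0 exactly:
x = (−Ka + √(Ka² + 4·Ka·C₀))/2 = 3.09 × 10^-4 M
pH = −log(3.09 × 10^-4) = 3.51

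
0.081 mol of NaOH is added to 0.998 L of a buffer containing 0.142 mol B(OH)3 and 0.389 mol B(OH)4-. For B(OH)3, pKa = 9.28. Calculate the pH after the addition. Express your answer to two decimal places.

OH- converts B(OH)3 to B(OH)4-: B(OH)3 → 0.061 mol, B(OH)4- → 0.47 mol.
Henderson–Hasselbalch with mole ratio 0.47/0.061: pH = 9.28 + (+0.887)

pH = 10.17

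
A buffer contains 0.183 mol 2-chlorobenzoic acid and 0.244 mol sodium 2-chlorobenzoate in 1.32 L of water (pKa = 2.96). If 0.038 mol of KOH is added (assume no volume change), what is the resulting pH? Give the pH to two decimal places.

After neutralization: n(ClC6H4COOH) = 0.145 mol, n(ClC6H4COO-) = 0.282 mol.
pH = pKa + log(n_ClC6H4COO-/n_ClC6H4COOH) = 2.96 + log(0.282/0.145) = 2.96 + (+0.289)

pH = 3.25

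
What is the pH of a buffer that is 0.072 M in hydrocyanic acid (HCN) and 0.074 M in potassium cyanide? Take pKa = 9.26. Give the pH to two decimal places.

Henderson–Hasselbalch: pH = pKa + log([CN-]/[HCN]) = 9.26 + log(0.074/0.072)
pH = 9.26 + (+0.012) = 9.27

pH = 9.27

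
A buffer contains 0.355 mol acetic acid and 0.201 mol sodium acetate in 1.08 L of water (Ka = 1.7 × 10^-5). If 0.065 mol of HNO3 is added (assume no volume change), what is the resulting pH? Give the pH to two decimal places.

Added H+ converts CH3COO- to CH3COOH: CH3COOH → 0.42 mol, CH3COO- → 0.136 mol.
pKa = −log(1.7 × 10^-5) = 4.770
Henderson–Hasselbalch with mole ratio 0.136/0.42: pH = 4.770 + (-0.490)

pH = 4.28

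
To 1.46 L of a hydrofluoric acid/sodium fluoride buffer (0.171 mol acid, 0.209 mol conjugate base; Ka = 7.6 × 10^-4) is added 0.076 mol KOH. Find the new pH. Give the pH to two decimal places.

pH = 3.60

OH- converts HF to F-: HF → 0.095 mol, F- → 0.285 mol.
pKa = −log(7.6 × 10^-4) = 3.119
Henderson–Hasselbalch with mole ratio 0.285/0.095: pH = 3.119 + (+0.477)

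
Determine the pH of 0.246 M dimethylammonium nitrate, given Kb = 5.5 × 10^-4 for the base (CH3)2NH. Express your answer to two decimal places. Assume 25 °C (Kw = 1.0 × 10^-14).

pH = 5.67

(CH3)2NH2+ is the conjugate acid of the weak base (CH3)2NH.
Ka = Kw/Kb = 1.0×10^-14 / 5.5 × 10^-4 = 1.82 × 10^-11
Let x = [H+] at equilibrium. Ka = x²/(0.246 − x).
Since Ka ≪ C₀, x ≈ √(Ka·C₀) = 2.12 × 10^-6 M.
pH = −log(2.12 × 10^-6) = 5.67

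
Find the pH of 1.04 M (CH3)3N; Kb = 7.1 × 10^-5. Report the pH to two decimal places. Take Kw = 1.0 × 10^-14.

(CH3)3N + H2O ⇌ (CH3)3NH+ + OH-
Let x = [OH-] at equilibrium. Kb = x²/(1.04 − x).
Assume x ≪ 1.04: x ≈ √(7.1 × 10^-5 × 1.04) = 8.59 × 10^-3 M
Check: 0.83% ionized — well under 5%, approximation valid.
pOH = −log(8.59 × 10^-3) = 2.07; pH = 14.00 − 2.07 = 11.93

pH = 11.93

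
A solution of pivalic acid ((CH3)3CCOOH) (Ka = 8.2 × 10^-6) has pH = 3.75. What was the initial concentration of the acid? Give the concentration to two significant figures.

C₀ = 4.0 × 10^-3 M

[H+] = 10^(-3.75) = 1.78 × 10^-4 M = x
Ka = x²/(C₀ − x) ⇒ C₀ = x + x²/Ka
C₀ = 1.78 × 10^-4 + (1.78 × 10^-4)²/(8.2 × 10^-6) = 4.04 × 10^-3 M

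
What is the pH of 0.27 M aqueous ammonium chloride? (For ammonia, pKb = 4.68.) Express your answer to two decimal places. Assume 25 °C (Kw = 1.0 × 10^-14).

pH = 4.94

NH4+ is the conjugate acid of the weak base NH3.
Kb = 10^(−4.68) = 2.09 × 10^-5
Ka = Kw/Kb = 1.0×10^-14 / 2.09 × 10^-5 = 4.78 × 10^-10
From the ICE table, Ka = x²/(0.27 − x) = 4.78 × 10^-10.
Neglecting x in the denominator: x = √(4.78 × 10^-10 × 0.27) = 1.14 × 10^-5 M
(x/C₀ = 0.0042% < 5%, so the approximation holds.)
pH = −log(1.14 × 10^-5) = 4.94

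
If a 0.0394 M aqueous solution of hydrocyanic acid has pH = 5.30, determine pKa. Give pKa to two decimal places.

[H+] = 10^(-5.30) = 5.01 × 10^-6 M
At equilibrium [HA] = 0.0394 − 5.01 × 10^-6 = 3.94 × 10^-2 M
Ka = [H+][A-]/[HA] = (5.01 × 10^-6)² / 3.94 × 10^-2 = 6.37 × 10^-10
pKa = -log(6.37 × 10^-10) = 9.20

pKa = 9.20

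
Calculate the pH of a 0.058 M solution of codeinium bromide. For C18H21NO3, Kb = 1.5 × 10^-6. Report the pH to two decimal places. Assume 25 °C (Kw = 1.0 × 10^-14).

pH = 4.71

C18H22NO3+ is the conjugate acid of the weak base C18H21NO3.
Ka = Kw/Kb = 1.0×10^-14 / 1.5 × 10^-6 = 6.67 × 10^-9
Ka = x²/(0.058 − x) = 6.67 × 10^-9
Since Ka ≪ C₀, x ≈ √(Ka·C₀) = 1.97 × 10^-5 M.
Check: 0.034% ionized — well under 5%, approximation valid.
pH = −log[H+] = −log(1.97 × 10^-5) = 4.71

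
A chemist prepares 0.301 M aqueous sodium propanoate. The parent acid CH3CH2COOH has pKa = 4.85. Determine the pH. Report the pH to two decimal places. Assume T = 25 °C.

pH = 9.16

CH3CH2COO- is the conjugate base of the weak acid CH3CH2COOH.
Ka = 10^(−4.85) = 1.41 × 10^-5
Kb = Kw/Ka = 1.0×10^-14 / 1.41 × 10^-5 = 7.09 × 10^-10
Let x = [OH-] at equilibrium. Kb = x²/(0.301 − x).
Since Kb ≪ C₀, x ≈ √(Kb·C₀) = 1.46 × 10^-5 M.
pOH = −log(1.46 × 10^-5) = 4.84; pH = 14.00 − 4.84 = 9.16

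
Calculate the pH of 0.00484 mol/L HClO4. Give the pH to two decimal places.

pH = 2.32

HClO4 is a strong acid and dissociates completely, so [H+] = 0.00484 M.
pH = -log(0.00484) = 2.32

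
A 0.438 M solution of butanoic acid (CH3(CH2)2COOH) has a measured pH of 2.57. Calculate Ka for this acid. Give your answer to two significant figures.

[H+] = 10^(-2.57) = 2.69 × 10^-3 M
At equilibrium [HA] = 0.438 − 2.69 × 10^-3 = 4.35 × 10^-1 M
Ka = [H+][A-]/[HA] = (2.69 × 10^-3)² / 4.35 × 10^-1 = 1.7 × 10^-5

Ka = 1.7 × 10^-5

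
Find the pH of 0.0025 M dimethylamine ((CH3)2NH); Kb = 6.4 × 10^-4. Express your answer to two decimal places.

pH = 10.99

(CH3)2NH + H2O ⇌ (CH3)2NH2+ + OH-
From the ICE table, Kb = x²/(0.0025 − x) = 6.4 × 10^-4.
The 5% rule fails; solving x² + Kb·x − Kb·C₀ = 0 exactly:
x = [−0.00064 + √(0.00064² + 6.4e-06)]/2 = 9.85 × 10^-4 M
pOH = −log(9.85 × 10^-4) = 3.01; pH = 14.00 − 3.01 = 10.99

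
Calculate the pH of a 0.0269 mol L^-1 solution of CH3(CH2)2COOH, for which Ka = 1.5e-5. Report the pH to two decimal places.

CH3(CH2)2COOH ⇌ CH3(CH2)2COO- + H+
Ka = [H+]²/(0.0269 − [H+]) = 1.5 × 10^-5
Neglecting [H+] in the denominator: [H+] = √(1.5 × 10^-5 × 0.0269) = 6.35 × 10^-4 M
([H+]/C₀ = 2.4% < 5%, so the approximation holds.)
pH = −log(6.35 × 10^-4) = 3.20

pH = 3.20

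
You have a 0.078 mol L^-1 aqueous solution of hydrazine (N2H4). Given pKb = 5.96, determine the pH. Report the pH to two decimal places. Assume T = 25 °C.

pH = 10.47

N2H4 + H2O ⇌ N2H5+ + OH-
Kb = 10^(−5.96) = 1.10 × 10^-6
From the ICE table, Kb = [OH-]²/(0.078 − [OH-]) = 1.10 × 10^-6.
Neglecting [OH-] in the denominator: [OH-] = √(1.10 × 10^-6 × 0.078) = 2.93 × 10^-4 M
Check: 0.38% ionized — well under 5%, approximation valid.
pOH = −log(2.93 × 10^-4) = 3.53; pH = 14.00 − 3.53 = 10.47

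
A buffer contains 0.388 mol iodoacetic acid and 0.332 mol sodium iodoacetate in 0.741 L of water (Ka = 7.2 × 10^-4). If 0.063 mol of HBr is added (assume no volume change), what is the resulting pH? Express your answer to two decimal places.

pH = 2.92

After neutralization: n(ICH2COOH) = 0.451 mol, n(ICH2COO-) = 0.269 mol.
pKa = −log(7.2 × 10^-4) = 3.143
Henderson–Hasselbalch with mole ratio 0.269/0.451: pH = 3.143 + (-0.224)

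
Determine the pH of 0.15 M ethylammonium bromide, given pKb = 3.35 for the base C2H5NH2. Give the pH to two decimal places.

C2H5NH3+ is the conjugate acid of the weak base C2H5NH2.
Kb = 10^(−3.35) = 4.47 × 10^-4
Ka = Kw/Kb = 1.0×10^-14 / 4.47 × 10^-4 = 2.24 × 10^-11
Ka = [H+]²/(0.15 − [H+]) = 2.24 × 10^-11
Since Ka ≪ C₀, [H+] ≈ √(Ka·C₀) = 1.83 × 10^-6 M.
pH = −log(1.83 × 10^-6) = 5.74

pH = 5.74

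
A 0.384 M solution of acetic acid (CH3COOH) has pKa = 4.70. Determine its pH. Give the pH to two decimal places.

pH = 2.56

CH3COOH ⇌ CH3COO- + H+
Ka = 10^(−4.70) = 2.00 × 10^-5
Let x = [H+] at equilibrium. Ka = x²/(0.384 − x).
Assume x ≪ 0.384: x ≈ √(2.00 × 10^-5 × 0.384) = 2.77 × 10^-3 M
pH = −log[H+] = −log(2.77 × 10^-3) = 2.56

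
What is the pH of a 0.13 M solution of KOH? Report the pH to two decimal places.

pH = 13.11

KOH is a strong base; [OH-] = 0.13 M.
pOH = -log(0.13) = 0.89
pH = 14.00 - 0.89 = 13.11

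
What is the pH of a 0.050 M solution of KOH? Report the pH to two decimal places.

KOH is a strong base; [OH-] = 0.05 M.
pOH = -log(0.05) = 1.30
pH = 14.00 - 1.30 = 12.70

pH = 12.70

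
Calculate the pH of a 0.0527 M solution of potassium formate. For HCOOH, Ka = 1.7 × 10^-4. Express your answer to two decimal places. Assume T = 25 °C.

pH = 8.25

HCOO- is the conjugate base of the weak acid HCOOH.
Kb = Kw/Ka = 1.0×10^-14 / 1.7 × 10^-4 = 5.88 × 10^-11
From the ICE table, Kb = [OH-]²/(0.0527 − [OH-]) = 5.88 × 10^-11.
Assume [OH-] ≪ 0.0527: [OH-] ≈ √(5.88 × 10^-11 × 0.0527) = 1.76 × 10^-6 M
pOH = −log(1.76 × 10^-6) = 5.75; pH = 14.00 − 5.75 = 8.25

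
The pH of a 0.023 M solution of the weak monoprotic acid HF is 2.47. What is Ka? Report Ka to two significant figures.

[H+] = 10^(-2.47) = 3.39 × 10^-3 M
At equilibrium [HA] = 0.023 − 3.39 × 10^-3 = 1.96 × 10^-2 M
Ka = [H+][A-]/[HA] = (3.39 × 10^-3)² / 1.96 × 10^-2 = 5.9 × 10^-4

Ka = 5.9 × 10^-4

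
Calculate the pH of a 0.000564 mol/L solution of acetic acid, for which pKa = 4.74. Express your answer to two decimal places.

CH3COOH ⇌ CH3COO- + H+
Ka = 10^(−4.74) = 1.82 × 10^-5
From the ICE table, Ka = [H+]²/(0.000564 − [H+]) = 1.82 × 10^-5.
Here C₀/Ka ≈ 31, so the small-[H+] approximation fails. Use the quadratic:
[H+] = [−1.82e-05 + √(1.82e-05² + 4.11e-08)]/2 = 9.26 × 10^-5 M
pH = −log(9.26 × 10^-5) = 4.03

pH = 4.03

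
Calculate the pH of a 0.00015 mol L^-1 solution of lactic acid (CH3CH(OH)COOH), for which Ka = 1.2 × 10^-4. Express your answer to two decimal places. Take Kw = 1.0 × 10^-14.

CH3CH(OH)COOH ⇌ CH3CH(OH)COO- + H+
Ka = [H+]²/(0.00015 − [H+]) = 1.2 × 10^-4
Here C₀/Ka ≈ 1.25, so the small-[H+] approximation fails. Use the quadratic:
[H+] = [−0.00012 + √(0.00012² + 7.2e-08)]/2 = 8.70 × 10^-5 M
pH = −log[H+] = −log(8.70 × 10^-5) = 4.06

pH = 4.06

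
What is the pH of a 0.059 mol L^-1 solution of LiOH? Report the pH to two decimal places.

LiOH is a strong base; [OH-] = 0.059 M.
pOH = -log(0.059) = 1.23
pH = 14.00 - 1.23 = 12.77

pH = 12.77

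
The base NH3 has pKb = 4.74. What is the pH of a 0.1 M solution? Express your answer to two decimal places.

pH = 11.13

NH3 + H2O ⇌ NH4+ + OH-
Kb = 10^(−4.74) = 1.82 × 10^-5
From the ICE table, Kb = [OH-]²/(0.1 − [OH-]) = 1.82 × 10^-5.
Neglecting [OH-] in the denominator: [OH-] = √(1.82 × 10^-5 × 0.1) = 1.35 × 10^-3 M
pOH = 2.87, so pH = 14.00 − pOH = 11.13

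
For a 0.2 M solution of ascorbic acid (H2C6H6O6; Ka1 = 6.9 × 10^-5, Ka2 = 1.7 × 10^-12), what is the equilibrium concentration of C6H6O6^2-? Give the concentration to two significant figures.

1.7 × 10^-12 M

First ionization gives [H+] ≈ [HC6H6O6-] = 3.71 × 10^-3 M.
Second step: Ka2 = [H+][C6H6O6^2-]/[HC6H6O6-] ≈ [C6H6O6^2-] (since [H+] ≈ [HC6H6O6-]).
So [C6H6O6^2-] ≈ Ka2.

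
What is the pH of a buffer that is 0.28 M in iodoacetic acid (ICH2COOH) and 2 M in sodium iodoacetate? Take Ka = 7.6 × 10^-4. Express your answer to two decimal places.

pH = 3.97

pKa = −log(7.6 × 10^-4) = 3.119
Using pH = pKa + log([base]/[acid]) with [base]/[acid] = 2/0.28:
pH = 3.119 + (+0.854) = 3.97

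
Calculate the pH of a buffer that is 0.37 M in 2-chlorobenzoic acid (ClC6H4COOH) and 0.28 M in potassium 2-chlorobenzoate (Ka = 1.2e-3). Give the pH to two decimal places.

pKa = −log(1.2 × 10^-3) = 2.921
Henderson–Hasselbalch: pH = pKa + log([ClC6H4COO-]/[ClC6H4COOH]) = 2.921 + log(0.28/0.37)
pH = 2.921 + (-0.121) = 2.80

pH = 2.80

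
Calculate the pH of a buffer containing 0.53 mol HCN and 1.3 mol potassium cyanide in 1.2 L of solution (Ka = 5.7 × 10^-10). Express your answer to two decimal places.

pH = 9.63

pKa = −log(5.7 × 10^-10) = 9.244
pH = pKa + log([A⁻]/[HA]) = 9.244 + log(1.3/0.53)
pH = 9.244 + (+0.390) = 9.63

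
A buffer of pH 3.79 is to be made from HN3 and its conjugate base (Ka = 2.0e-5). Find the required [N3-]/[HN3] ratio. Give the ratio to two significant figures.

ratio = 0.12

pKa = -log(2.0 × 10^-5) = 4.699
pH = pKa + log(r) ⇒ log(r) = 3.79 − 4.699 = -0.909
r = [N3-]/[HN3] = 10^(-0.909) = 0.123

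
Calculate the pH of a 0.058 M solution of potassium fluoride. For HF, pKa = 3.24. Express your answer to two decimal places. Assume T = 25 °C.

F- is the conjugate base of the weak acid HF.
Ka = 10^(−3.24) = 5.75 × 10^-4
Kb = Kw/Ka = 1.0×10^-14 / 5.75 × 10^-4 = 1.74 × 10^-11
From the ICE table, Kb = [OH-]²/(0.058 − [OH-]) = 1.74 × 10^-11.
Assume [OH-] ≪ 0.058: [OH-] ≈ √(1.74 × 10^-11 × 0.058) = 1.00 × 10^-6 M
Check: 0.0017% ionized — well under 5%, approximation valid.
pOH = −log(1.00 × 10^-6) = 6.00; pH = 14.00 − 6.00 = 8.00

pH = 8.00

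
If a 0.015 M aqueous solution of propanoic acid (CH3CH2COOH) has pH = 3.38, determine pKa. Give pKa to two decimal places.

pKa = 4.92

[H+] = 10^(-3.38) = 4.17 × 10^-4 M
At equilibrium [HA] = 0.015 − 4.17 × 10^-4 = 1.46 × 10^-2 M
Ka = [H+][A-]/[HA] = (4.17 × 10^-4)² / 1.46 × 10^-2 = 1.19 × 10^-5
pKa = -log(1.19 × 10^-5) = 4.92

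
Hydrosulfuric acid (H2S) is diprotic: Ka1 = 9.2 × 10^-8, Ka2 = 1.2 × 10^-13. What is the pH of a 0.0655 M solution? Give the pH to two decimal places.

Ka1 ≫ Ka2, so treat the first dissociation as the only significant source of H+.
Ka1 = x²/(0.0655 − x) = 9.2 × 10^-8
x ≈ √(9.2 × 10^-8 × 0.0655) = 7.76 × 10^-5 M
pH = −log(7.76 × 10^-5) = 4.11

pH = 4.11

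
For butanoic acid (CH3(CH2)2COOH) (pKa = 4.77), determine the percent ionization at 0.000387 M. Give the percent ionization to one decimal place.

18.9%

CH3(CH2)2COOH ⇌ CH3(CH2)2COO- + H+; let x = [H+] at equilibrium.
Ka = 10^(−4.77) = 1.70 × 10^-5
Solve x² + 1.7e-05x − 6.58e-09 = 0 → x = 7.31 × 10^-5 M
Fraction ionized = 7.31 × 10^-5 / 0.000387 = 0.1889 → 18.9%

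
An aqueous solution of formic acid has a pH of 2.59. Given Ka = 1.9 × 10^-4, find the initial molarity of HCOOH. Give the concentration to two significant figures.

[H+] = 10^(-2.59) = 2.57 × 10^-3 M = x
Ka = x²/(C₀ − x) ⇒ C₀ = x + x²/Ka
C₀ = 2.57 × 10^-3 + (2.57 × 10^-3)²/(1.9 × 10^-4) = 3.73 × 10^-2 M

C₀ = 3.7 × 10^-2 M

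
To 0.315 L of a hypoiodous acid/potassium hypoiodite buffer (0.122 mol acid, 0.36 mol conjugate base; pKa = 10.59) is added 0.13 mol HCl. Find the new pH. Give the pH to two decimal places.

After neutralization: n(HOI) = 0.252 mol, n(OI-) = 0.23 mol.
pH = pKa + log([A⁻]/[HA]) = 10.59 + log(0.23/0.252) = 10.59 -0.040

pH = 10.55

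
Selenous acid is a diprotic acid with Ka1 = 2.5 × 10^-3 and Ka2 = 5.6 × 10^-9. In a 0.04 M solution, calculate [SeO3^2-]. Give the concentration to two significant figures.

5.6 × 10^-9 M

First ionization gives [H+] ≈ [HSeO3-] = 8.83 × 10^-3 M.
Second step: Ka2 = [H+][SeO3^2-]/[HSeO3-] ≈ [SeO3^2-] (since [H+] ≈ [HSeO3-]).
So [SeO3^2-] ≈ Ka2.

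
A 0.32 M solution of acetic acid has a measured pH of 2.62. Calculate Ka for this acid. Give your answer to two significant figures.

Ka = 1.8 × 10^-5

[H+] = 10^(-2.62) = 2.40 × 10^-3 M
At equilibrium [HA] = 0.32 − 2.40 × 10^-3 = 3.18 × 10^-1 M
Ka = [H+][A-]/[HA] = (2.40 × 10^-3)² / 3.18 × 10^-1 = 1.8 × 10^-5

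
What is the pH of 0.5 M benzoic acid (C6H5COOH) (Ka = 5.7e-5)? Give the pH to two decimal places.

C6H5COOH ⇌ C6H5COO- + H+
From the ICE table, Ka = [H+]²/(0.5 − [H+]) = 5.7 × 10^-5.
Since Ka ≪ C₀, [H+] ≈ √(Ka·C₀) = 5.34 × 10^-3 M.
([H+]/C₀ = 1.1% < 5%, so the approximation holds.)
pH = −log(5.34 × 10^-3) = 2.27

pH = 2.27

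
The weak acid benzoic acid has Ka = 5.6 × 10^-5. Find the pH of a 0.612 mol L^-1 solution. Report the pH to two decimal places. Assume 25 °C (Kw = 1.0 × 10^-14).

C6H5COOH ⇌ C6H5COO- + H+
From the ICE table, Ka = [H+]²/(0.612 − [H+]) = 5.6 × 10^-5.
Since Ka ≪ C₀, [H+] ≈ √(Ka·C₀) = 5.85 × 10^-3 M.
pH = −log(5.85 × 10^-3) = 2.23

pH = 2.23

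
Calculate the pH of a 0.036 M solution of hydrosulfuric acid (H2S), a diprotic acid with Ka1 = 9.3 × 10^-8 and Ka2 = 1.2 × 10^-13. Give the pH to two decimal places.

pH = 4.24

Since Ka1 ≫ Ka2, the first ionization dominates [H+].
Ka1 = x²/(0.036 − x) = 9.3 × 10^-8
x ≈ √(9.3 × 10^-8 × 0.036) = 5.79 × 10^-5 M
pH = −log(5.79 × 10^-5) = 4.24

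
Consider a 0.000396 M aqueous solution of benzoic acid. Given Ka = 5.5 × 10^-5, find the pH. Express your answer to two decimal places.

C6H5COOH ⇌ C6H5COO- + H+
From the ICE table, Ka = [H+]²/(0.000396 − [H+]) = 5.5 × 10^-5.
Here C₀/Ka ≈ 7.2, so the small-[H+] approximation fails. Use the quadratic:
[H+] = [−5.5e-05 + √(5.5e-05² + 8.71e-08)]/2 = 1.23 × 10^-4 M
pH = −log(1.23 × 10^-4) = 3.91

pH = 3.91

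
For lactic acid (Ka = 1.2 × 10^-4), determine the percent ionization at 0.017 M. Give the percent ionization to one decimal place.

8.1%

CH3CH(OH)COOH ⇌ CH3CH(OH)COO- + H+; let x = [H+] at equilibrium.
Ka = x²/(C₀ − x); solving the quadratic gives x = 1.37 × 10^-3 M.
Fraction ionized = 1.37 × 10^-3 / 0.017 = 0.0806 → 8.1%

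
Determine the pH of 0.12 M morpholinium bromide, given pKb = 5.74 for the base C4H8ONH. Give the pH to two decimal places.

C4H8ONH2+ is the conjugate acid of the weak base C4H8ONH.
Kb = 10^(−5.74) = 1.82 × 10^-6
Ka = Kw/Kb = 1.0×10^-14 / 1.82 × 10^-6 = 5.49 × 10^-9
Ka = [H+]²/(0.12 − [H+]) = 5.49 × 10^-9
Since Ka ≪ C₀, [H+] ≈ √(Ka·C₀) = 2.57 × 10^-5 M.
([H+]/C₀ = 0.021% < 5%, so the approximation holds.)
pH = −log(2.57 × 10^-5) = 4.59

pH = 4.59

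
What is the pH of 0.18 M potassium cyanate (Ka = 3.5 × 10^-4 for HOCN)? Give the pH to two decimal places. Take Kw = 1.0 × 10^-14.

pH = 8.36

OCN- is the conjugate base of the weak acid HOCN.
Kb = Kw/Ka = 1.0×10^-14 / 3.5 × 10^-4 = 2.86 × 10^-11
From the ICE table, Kb = [OH-]²/(0.18 − [OH-]) = 2.86 × 10^-11.
Since Kb ≪ C₀, [OH-] ≈ √(Kb·C₀) = 2.27 × 10^-6 M.
Check: 0.0013% ionized — well under 5%, approximation valid.
pOH = 5.64, so pH = 14.00 − pOH = 8.36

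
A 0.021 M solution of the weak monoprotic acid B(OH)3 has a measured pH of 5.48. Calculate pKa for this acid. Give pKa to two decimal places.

pKa = 9.28

[H+] = 10^(-5.48) = 3.31 × 10^-6 M
At equilibrium [HA] = 0.021 − 3.31 × 10^-6 = 2.10 × 10^-2 M
Ka = [H+][A-]/[HA] = (3.31 × 10^-6)² / 2.10 × 10^-2 = 5.22 × 10^-10
pKa = -log(5.22 × 10^-10) = 9.28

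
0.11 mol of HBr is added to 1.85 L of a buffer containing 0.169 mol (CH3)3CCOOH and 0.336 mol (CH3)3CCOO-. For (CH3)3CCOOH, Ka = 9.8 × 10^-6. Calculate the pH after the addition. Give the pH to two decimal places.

pH = 4.92

Added H+ converts (CH3)3CCOO- to (CH3)3CCOOH: (CH3)3CCOOH → 0.279 mol, (CH3)3CCOO- → 0.226 mol.
pKa = −log(9.8 × 10^-6) = 5.009
Henderson–Hasselbalch with mole ratio 0.226/0.279: pH = 5.009 + (-0.091)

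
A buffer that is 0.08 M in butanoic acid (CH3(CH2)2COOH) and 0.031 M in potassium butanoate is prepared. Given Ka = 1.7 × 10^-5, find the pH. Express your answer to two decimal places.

pH = 4.36

pKa = −log(1.7 × 10^-5) = 4.770
Henderson–Hasselbalch: pH = pKa + log([CH3(CH2)2COO-]/[CH3(CH2)2COOH]) = 4.770 + log(0.031/0.08)
pH = 4.770 + (-0.412) = 4.36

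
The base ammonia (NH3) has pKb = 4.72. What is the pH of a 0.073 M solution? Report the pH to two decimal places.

NH3 + H2O ⇌ NH4+ + OH-
Kb = 10^(−4.72) = 1.91 × 10^-5
Let x = [OH-] at equilibrium. Kb = x²/(0.073 − x).
Since Kb ≪ C₀, x ≈ √(Kb·C₀) = 1.18 × 10^-3 M.
pOH = −log(1.18 × 10^-3) = 2.93; pH = 14.00 − 2.93 = 11.07

pH = 11.07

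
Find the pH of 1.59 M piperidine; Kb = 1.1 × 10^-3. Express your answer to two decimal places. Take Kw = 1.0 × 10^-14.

pH = 12.62

C5H10NH + H2O ⇌ C5H10NH2+ + OH-
Kb = [OH-]²/(1.59 − [OH-]) = 1.1 × 10^-3
Neglecting [OH-] in the denominator: [OH-] = √(1.1 × 10^-3 × 1.59) = 4.18 × 10^-2 M
pOH = −log(4.18 × 10^-2) = 1.38; pH = 14.00 − 1.38 = 12.62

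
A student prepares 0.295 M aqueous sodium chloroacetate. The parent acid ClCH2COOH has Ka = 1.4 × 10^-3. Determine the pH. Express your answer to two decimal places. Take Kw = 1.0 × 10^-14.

ClCH2COO- is the conjugate base of the weak acid ClCH2COOH.
Kb = Kw/Ka = 1.0×10^-14 / 1.4 × 10^-3 = 7.14 × 10^-12
Let x = [OH-] at equilibrium. Kb = x²/(0.295 − x).
Since Kb ≪ C₀, x ≈ √(Kb·C₀) = 1.45 × 10^-6 M.
Check: 0.00049% ionized — well under 5%, approximation valid.
pOH = 5.84, so pH = 14.00 − pOH = 8.16

pH = 8.16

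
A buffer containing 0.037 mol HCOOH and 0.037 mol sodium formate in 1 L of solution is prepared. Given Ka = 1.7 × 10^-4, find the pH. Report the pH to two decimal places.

pKa = −log(1.7 × 10^-4) = 3.770
Using pH = pKa + log([base]/[acid]) with [base]/[acid] = 0.037/0.037:
pH = 3.770 + (+0.000) = 3.77

pH = 3.77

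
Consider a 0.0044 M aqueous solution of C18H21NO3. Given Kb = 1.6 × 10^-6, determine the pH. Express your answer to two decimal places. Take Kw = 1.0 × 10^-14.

C18H21NO3 + H2O ⇌ C18H22NO3+ + OH-
From the ICE table, Kb = x²/(0.0044 − x) = 1.6 × 10^-6.
Assume x ≪ 0.0044: x ≈ √(1.6 × 10^-6 × 0.0044) = 8.39 × 10^-5 M
Check: 1.9% ionized — well under 5%, approximation valid.
pOH = −log(8.39 × 10^-5) = 4.08; pH = 14.00 − 4.08 = 9.92

pH = 9.92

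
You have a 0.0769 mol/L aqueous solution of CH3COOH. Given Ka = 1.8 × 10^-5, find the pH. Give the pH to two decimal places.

CH3COOH ⇌ CH3COO- + H+
From the ICE table, Ka = [H+]²/(0.0769 − [H+]) = 1.8 × 10^-5.
Neglecting [H+] in the denominator: [H+] = √(1.8 × 10^-5 × 0.0769) = 1.18 × 10^-3 M
pH = −log(1.18 × 10^-3) = 2.93

pH = 2.93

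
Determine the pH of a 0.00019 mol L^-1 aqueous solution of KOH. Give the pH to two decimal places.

KOH is a strong base; [OH-] = 0.00019 M.
pOH = -log(0.00019) = 3.72
pH = 14.00 - 3.72 = 10.28

pH = 10.28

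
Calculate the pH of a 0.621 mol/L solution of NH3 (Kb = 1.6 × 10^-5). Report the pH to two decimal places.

NH3 + H2O ⇌ NH4+ + OH-
Kb = [OH-]²/(0.621 − [OH-]) = 1.6 × 10^-5
Neglecting [OH-] in the denominator: [OH-] = √(1.6 × 10^-5 × 0.621) = 3.15 × 10^-3 M
Check: 0.51% ionized — well under 5%, approximation valid.
pOH = 2.50, so pH = 14.00 − pOH = 11.50

pH = 11.50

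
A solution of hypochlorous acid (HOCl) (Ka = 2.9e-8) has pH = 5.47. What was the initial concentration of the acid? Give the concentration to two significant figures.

C₀ = 4.0 × 10^-4 M

[H+] = 10^(-5.47) = 3.39 × 10^-6 M = x
Ka = x²/(C₀ − x) ⇒ C₀ = x + x²/Ka
C₀ = 3.39 × 10^-6 + (3.39 × 10^-6)²/(2.9 × 10^-8) = 4.00 × 10^-4 M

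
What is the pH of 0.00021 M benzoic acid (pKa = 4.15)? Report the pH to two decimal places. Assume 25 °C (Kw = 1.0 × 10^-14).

C6H5COOH ⇌ C6H5COO- + H+
Ka = 10^(−4.15) = 7.08 × 10^-5
Ka = [H+]²/(0.00021 − [H+]) = 7.08 × 10^-5
Here C₀/Ka ≈ 2.97, so the small-[H+] approximation fails. Use the quadratic:
[H+] = (−Ka + √(Ka² + 4·Ka·C₀))/2 = 9.16 × 10^-5 M
pH = −log(9.16 × 10^-5) = 4.04

pH = 4.04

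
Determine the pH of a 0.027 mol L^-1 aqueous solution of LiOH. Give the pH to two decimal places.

pH = 12.43

LiOH is a strong base; [OH-] = 0.027 M.
pOH = -log(0.027) = 1.57
pH = 14.00 - 1.57 = 12.43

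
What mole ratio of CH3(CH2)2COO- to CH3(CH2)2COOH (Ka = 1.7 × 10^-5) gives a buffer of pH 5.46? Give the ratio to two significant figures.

pKa = -log(1.7 × 10^-5) = 4.770
pH = pKa + log(r) ⇒ log(r) = 5.46 − 4.770 = +0.690
r = [CH3(CH2)2COO-]/[CH3(CH2)2COOH] = 10^(+0.690) = 4.9

ratio = 4.9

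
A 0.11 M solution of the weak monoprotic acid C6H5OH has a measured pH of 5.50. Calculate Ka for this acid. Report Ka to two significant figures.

Ka = 9.1 × 10^-11

[H+] = 10^(-5.50) = 3.16 × 10^-6 M
At equilibrium [HA] = 0.11 − 3.16 × 10^-6 = 1.10 × 10^-1 M
Ka = [H+][A-]/[HA] = (3.16 × 10^-6)² / 1.10 × 10^-1 = 9.1 × 10^-11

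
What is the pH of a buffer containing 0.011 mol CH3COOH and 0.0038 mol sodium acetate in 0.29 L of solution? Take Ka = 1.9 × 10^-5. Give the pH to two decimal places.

pH = 4.26

pKa = −log(1.9 × 10^-5) = 4.721
Henderson–Hasselbalch: pH = pKa + log([CH3COO-]/[CH3COOH]) = 4.721 + log(0.0038/0.011)
pH = 4.721 + (-0.462) = 4.26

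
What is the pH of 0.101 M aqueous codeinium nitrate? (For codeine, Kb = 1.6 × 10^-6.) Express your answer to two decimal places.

pH = 4.60

C18H22NO3+ is the conjugate acid of the weak base C18H21NO3.
Ka = Kw/Kb = 1.0×10^-14 / 1.6 × 10^-6 = 6.25 × 10^-9
Let x = [H+] at equilibrium. Ka = x²/(0.101 − x).
Neglecting x in the denominator: x = √(6.25 × 10^-9 × 0.101) = 2.51 × 10^-5 M
Check: 0.025% ionized — well under 5%, approximation valid.
pH = −log[H+] = −log(2.51 × 10^-5) = 4.60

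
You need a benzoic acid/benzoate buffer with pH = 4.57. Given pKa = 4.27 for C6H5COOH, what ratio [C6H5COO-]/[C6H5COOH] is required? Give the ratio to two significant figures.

ratio = 2.0

pH = pKa + log(r) ⇒ log(r) = 4.57 − 4.27 = +0.30
r = [C6H5COO-]/[C6H5COOH] = 10^(+0.30) = 2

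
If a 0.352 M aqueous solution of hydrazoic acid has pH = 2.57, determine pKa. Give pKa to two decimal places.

[H+] = 10^(-2.57) = 2.69 × 10^-3 M
At equilibrium [HA] = 0.352 − 2.69 × 10^-3 = 3.49 × 10^-1 M
Ka = [H+][A-]/[HA] = (2.69 × 10^-3)² / 3.49 × 10^-1 = 2.07 × 10^-5
pKa = -log(2.07 × 10^-5) = 4.68

pKa = 4.68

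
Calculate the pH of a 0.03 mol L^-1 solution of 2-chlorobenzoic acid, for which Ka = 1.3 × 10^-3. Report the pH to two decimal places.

ClC6H4COOH ⇌ ClC6H4COO- + H+
Ka = [H+]²/(0.03 − [H+]) = 1.3 × 10^-3
The 5% rule fails; solving [H+]² + Ka·[H+] − Ka·C₀ = 0 exactly:
[H+] = (−Ka + √(Ka² + 4·Ka·C₀))/2 = 5.63 × 10^-3 M
pH = −log[H+] = −log(5.63 × 10^-3) = 2.25

pH = 2.25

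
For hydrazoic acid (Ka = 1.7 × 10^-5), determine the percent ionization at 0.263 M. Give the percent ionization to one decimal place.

0.8%

HN3 ⇌ N3- + H+; let x = [H+] at equilibrium.
x ≈ √(Ka·C₀) = √(1.7 × 10^-5 × 0.263) = 2.11 × 10^-3 M
Fraction ionized = 2.11 × 10^-3 / 0.263 = 0.0080 → 0.8%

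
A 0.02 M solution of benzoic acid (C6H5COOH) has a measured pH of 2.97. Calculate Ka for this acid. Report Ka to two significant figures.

Ka = 6.1 × 10^-5

[H+] = 10^(-2.97) = 1.07 × 10^-3 M
At equilibrium [HA] = 0.02 − 1.07 × 10^-3 = 1.89 × 10^-2 M
Ka = [H+][A-]/[HA] = (1.07 × 10^-3)² / 1.89 × 10^-2 = 6.1 × 10^-5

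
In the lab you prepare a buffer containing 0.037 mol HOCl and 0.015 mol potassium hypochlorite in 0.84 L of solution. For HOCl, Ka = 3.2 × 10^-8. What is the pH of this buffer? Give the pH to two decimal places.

pH = 7.10

pKa = −log(3.2 × 10^-8) = 7.495
Using pH = pKa + log([base]/[acid]) with [base]/[acid] = 0.015/0.037:
pH = 7.495 + (-0.392) = 7.10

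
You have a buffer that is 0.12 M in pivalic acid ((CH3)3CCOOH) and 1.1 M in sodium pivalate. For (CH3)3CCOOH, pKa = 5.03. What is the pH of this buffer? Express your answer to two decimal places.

pH = pKa + log([A⁻]/[HA]) = 5.03 + log(1.1/0.12)
pH = 5.03 + (+0.962) = 5.99

pH = 5.99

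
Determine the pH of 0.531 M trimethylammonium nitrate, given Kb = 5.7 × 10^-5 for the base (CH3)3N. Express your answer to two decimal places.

pH = 5.02

(CH3)3NH+ is the conjugate acid of the weak base (CH3)3N.
Ka = Kw/Kb = 1.0×10^-14 / 5.7 × 10^-5 = 1.75 × 10^-10
Ka = [H+]²/(0.531 − [H+]) = 1.75 × 10^-10
Neglecting [H+] in the denominator: [H+] = √(1.75 × 10^-10 × 0.531) = 9.64 × 10^-6 M
([H+]/C₀ = 0.0018% < 5%, so the approximation holds.)
pH = −log(9.64 × 10^-6) = 5.02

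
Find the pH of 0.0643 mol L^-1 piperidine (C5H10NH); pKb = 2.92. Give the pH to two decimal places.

C5H10NH + H2O ⇌ C5H10NH2+ + OH-
Kb = 10^(−2.92) = 1.20 × 10^-3
Kb = x²/(0.0643 − x) = 1.20 × 10^-3
x is not negligible relative to C₀; solve x² + 0.0012·x − 7.72e-05 = 0.
x = [−0.0012 + √(0.0012² + 0.000309)]/2 = 8.20 × 10^-3 M
pOH = 2.09, so pH = 14.00 − pOH = 11.91

pH = 11.91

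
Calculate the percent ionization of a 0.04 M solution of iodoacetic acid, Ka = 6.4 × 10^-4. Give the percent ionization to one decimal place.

ICH2COOH ⇌ ICH2COO- + H+; let x = [H+] at equilibrium.
Ka = x²/(C₀ − x); solving the quadratic gives x = 4.75 × 10^-3 M.
% ionization = x/C₀ × 100% = 4.75 × 10^-3/0.04 × 100% = 11.9%

11.9%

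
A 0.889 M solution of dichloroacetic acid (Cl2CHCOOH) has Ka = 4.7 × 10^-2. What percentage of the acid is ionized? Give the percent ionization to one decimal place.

20.5%

Cl2CHCOOH ⇌ Cl2CHCOO- + H+; let x = [H+] at equilibrium.
Ka = x²/(C₀ − x); solving the quadratic gives x = 1.82 × 10^-1 M.
Fraction ionized = 1.82 × 10^-1 / 0.889 = 0.2047 → 20.5%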